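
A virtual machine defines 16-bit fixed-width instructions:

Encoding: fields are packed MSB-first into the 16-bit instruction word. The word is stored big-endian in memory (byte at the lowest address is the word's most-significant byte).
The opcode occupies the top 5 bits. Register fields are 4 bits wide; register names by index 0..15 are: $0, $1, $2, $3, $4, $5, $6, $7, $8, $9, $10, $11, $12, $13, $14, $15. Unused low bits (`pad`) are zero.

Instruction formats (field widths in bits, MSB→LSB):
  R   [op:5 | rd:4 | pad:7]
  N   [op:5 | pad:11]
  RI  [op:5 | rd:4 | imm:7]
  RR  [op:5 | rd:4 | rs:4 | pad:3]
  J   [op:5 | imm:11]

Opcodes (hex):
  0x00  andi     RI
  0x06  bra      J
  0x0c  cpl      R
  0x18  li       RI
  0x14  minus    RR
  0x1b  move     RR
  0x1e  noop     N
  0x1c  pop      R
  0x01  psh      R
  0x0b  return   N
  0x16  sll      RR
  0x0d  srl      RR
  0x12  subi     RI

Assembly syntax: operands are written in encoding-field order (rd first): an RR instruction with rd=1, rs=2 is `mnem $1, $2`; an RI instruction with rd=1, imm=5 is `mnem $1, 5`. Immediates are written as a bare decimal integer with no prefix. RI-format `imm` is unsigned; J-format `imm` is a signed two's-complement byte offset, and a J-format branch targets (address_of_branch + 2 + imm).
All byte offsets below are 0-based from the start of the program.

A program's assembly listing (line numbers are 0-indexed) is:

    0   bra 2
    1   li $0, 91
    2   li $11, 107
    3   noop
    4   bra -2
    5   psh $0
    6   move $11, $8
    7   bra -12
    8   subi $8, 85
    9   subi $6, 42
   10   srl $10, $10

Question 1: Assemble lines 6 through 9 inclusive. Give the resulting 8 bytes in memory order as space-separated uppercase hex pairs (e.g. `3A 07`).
L6: move op=0x1b:5|rd=11:4|rs=8:4|pad=0:3 ⇒ 0xddc0 ⇒ big dd c0
L7: bra op=0x6:5|imm=-12:11 ⇒ 0x37f4 ⇒ big 37 f4
L8: subi op=0x12:5|rd=8:4|imm=85:7 ⇒ 0x9455 ⇒ big 94 55
L9: subi op=0x12:5|rd=6:4|imm=42:7 ⇒ 0x932a ⇒ big 93 2a

DD C0 37 F4 94 55 93 2A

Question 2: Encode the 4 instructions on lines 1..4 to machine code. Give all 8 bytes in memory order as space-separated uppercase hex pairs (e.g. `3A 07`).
C0 5B C5 EB F0 00 37 FE

1. li fields op=0x18:5|rd=0:4|imm=91:7 → word c05bh → c0 5b
2. li fields op=0x18:5|rd=11:4|imm=107:7 → word c5ebh → c5 eb
3. noop fields op=0x1e:5|pad=0:11 → word f000h → f0 00
4. bra fields op=0x6:5|imm=-2:11 → word 37feh → 37 fe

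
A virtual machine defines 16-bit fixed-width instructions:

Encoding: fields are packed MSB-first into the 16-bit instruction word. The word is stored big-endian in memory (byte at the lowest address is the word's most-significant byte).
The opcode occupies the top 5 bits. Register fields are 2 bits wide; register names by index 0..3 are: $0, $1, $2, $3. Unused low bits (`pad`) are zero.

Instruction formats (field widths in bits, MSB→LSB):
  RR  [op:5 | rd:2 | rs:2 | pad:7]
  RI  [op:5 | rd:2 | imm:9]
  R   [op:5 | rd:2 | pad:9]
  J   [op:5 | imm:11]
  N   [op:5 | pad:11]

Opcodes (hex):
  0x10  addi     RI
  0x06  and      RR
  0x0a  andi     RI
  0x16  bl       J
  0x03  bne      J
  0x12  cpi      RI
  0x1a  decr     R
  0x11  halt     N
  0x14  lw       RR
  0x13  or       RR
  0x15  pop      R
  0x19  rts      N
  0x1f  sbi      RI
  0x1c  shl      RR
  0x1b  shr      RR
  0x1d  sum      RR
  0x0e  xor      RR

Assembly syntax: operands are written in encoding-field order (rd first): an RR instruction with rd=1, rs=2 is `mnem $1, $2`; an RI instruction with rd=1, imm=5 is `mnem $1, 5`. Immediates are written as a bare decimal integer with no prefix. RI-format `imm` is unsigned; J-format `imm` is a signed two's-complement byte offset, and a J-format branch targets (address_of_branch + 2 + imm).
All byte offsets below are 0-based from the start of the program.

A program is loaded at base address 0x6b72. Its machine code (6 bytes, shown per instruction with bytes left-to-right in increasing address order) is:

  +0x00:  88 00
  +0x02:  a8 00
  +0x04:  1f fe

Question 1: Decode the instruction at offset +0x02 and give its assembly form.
@+02  big-endian(a8 00) = 0xa800
  op=0xa800>>11=0x15 ⇒ pop (R)
  rd: (w>>9)&0x3=0x0 → $0

pop $0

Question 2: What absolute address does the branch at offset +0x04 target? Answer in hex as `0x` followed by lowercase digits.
+0x04: 1f fe ⇒ word 0x1ffe (big)
  op=0x1ffe>>11=0x3 ⇒ bne (J)
  [10:0] imm=2046 (s11→-2) = -2
  target = base 0x6b72 + off 0x04 + 2 + imm -2 = 0x6b76

0x6b76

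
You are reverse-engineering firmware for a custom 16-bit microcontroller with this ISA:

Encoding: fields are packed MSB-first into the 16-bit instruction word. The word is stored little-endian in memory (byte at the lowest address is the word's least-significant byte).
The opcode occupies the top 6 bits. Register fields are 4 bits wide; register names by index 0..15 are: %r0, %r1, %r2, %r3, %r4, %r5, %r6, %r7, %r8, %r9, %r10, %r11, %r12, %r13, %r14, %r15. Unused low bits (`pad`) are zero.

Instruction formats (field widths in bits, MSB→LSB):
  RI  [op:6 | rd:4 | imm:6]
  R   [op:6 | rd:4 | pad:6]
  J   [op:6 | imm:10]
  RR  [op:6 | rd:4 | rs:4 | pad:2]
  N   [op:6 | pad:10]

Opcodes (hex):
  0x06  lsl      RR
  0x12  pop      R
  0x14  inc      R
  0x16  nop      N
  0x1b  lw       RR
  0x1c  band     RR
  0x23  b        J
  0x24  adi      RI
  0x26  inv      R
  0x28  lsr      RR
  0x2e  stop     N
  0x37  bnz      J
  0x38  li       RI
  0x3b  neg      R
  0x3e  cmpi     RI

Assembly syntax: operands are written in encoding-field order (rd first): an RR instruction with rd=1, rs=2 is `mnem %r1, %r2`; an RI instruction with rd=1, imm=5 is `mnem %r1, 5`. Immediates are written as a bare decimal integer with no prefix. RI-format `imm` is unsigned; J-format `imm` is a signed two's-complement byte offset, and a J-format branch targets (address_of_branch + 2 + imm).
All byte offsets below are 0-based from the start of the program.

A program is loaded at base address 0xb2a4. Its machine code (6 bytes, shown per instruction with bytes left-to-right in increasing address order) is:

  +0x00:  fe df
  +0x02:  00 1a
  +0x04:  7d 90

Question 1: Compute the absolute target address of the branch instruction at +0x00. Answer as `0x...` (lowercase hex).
[00] fe df → 0xdffe
  op=0xdffe>>10=0x37 ⇒ bnz (J)
  [9:0] imm=1022 (s10→-2) = -2
  target = base 0xb2a4 + off 0x00 + 2 + imm -2 = 0xb2a4

0xb2a4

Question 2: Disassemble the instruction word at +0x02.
+0x02: 00 1a ⇒ word 0x1a00 (little)
  top 6b → 0x6 → lsl [RR]
  rd: (w>>6)&0xf=0x8 → %r8
  rs: (w>>2)&0xf=0x0 → %r0

lsl %r8, %r0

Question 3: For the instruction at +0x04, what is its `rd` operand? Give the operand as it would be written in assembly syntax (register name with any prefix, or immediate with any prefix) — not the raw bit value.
[04] 7d 90 → 0x907d
  op=0x907d>>10=0x24 ⇒ adi (RI)
  [9:6] rd=1 = %r1
  [5:0] imm=61 = 61

%r1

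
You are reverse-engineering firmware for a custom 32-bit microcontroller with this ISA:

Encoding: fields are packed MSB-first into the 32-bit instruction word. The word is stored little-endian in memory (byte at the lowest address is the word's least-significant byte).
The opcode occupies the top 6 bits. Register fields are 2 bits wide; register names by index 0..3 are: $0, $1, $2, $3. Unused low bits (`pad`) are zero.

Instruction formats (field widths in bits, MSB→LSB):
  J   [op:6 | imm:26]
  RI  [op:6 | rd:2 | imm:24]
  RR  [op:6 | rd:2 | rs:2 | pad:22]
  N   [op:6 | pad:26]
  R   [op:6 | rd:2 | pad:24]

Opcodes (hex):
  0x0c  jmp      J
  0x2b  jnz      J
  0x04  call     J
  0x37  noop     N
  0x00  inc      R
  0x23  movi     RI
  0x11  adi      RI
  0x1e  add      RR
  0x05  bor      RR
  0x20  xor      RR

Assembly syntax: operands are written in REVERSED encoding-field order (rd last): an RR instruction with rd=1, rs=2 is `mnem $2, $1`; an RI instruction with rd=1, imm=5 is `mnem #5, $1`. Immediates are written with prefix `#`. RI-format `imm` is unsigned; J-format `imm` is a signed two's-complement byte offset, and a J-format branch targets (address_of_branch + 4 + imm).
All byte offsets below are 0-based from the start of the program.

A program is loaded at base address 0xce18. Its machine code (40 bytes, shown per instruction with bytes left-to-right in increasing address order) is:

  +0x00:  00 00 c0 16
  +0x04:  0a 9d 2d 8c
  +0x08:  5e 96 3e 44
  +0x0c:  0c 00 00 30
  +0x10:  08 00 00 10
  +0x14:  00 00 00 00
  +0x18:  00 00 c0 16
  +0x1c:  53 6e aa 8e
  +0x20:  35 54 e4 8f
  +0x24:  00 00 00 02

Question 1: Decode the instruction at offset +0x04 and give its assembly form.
movi #2989322, $0

off 0x04: read 0a 9d 2d 8c as little → 0x8c2d9d0a
  opcode bits[31:26]=0x23: movi/RI
  rd: (w>>24)&0x3=0x0 → $0
  imm: (w>>0)&0xffffff=0x2d9d0a → #2989322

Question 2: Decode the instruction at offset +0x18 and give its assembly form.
[18] 00 00 c0 16 → 0x16c00000
  op=0x16c00000>>26=0x5 ⇒ bor (RR)
  rd: (w>>24)&0x3=0x2 → $2
  rs: (w>>22)&0x3=0x3 → $3

bor $3, $2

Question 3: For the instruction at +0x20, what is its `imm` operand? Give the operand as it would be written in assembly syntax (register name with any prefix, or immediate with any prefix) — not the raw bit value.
#14963765

@+20  little-endian(35 54 e4 8f) = 0x8fe45435
  opcode bits[31:26]=0x23: movi/RI
  [25:24] rd=3 = $3
  [23:0] imm=14963765 = #14963765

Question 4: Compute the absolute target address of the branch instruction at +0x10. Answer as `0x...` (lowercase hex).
0xce34

+0x10: 08 00 00 10 ⇒ word 0x10000008 (little)
  top 6b → 0x4 → call [J]
  imm@[25:0]=0x8 ⇒ #8
  target = base 0xce18 + off 0x10 + 4 + imm 8 = 0xce34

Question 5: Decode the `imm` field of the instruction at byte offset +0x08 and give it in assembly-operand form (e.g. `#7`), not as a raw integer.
off 0x08: read 5e 96 3e 44 as little → 0x443e965e
  top 6b → 0x11 → adi [RI]
  [25:24] rd=0 = $0
  [23:0] imm=4101726 = #4101726

#4101726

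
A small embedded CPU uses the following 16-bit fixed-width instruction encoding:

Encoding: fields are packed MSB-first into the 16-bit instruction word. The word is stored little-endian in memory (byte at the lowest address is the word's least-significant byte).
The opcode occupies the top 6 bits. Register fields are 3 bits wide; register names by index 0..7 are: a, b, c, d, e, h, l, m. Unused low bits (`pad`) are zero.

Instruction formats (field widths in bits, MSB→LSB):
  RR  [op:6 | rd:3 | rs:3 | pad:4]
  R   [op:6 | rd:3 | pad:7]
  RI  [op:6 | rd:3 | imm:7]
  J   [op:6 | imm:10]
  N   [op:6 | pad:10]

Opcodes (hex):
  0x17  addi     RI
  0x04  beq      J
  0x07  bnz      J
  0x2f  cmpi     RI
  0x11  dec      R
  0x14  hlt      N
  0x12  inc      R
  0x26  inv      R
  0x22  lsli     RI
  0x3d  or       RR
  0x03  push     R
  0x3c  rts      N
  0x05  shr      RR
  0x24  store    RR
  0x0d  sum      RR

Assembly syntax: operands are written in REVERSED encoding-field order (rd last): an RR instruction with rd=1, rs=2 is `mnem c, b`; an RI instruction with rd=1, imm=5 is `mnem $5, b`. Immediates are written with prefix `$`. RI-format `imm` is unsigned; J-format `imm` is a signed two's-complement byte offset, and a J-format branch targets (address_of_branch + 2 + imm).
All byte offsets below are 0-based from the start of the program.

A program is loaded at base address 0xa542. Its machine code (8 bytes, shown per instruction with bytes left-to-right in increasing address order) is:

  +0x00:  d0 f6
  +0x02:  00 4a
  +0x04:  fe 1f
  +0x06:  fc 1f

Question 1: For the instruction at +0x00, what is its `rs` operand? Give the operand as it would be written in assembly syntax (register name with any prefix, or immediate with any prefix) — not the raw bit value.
+0x00: d0 f6 ⇒ word 0xf6d0 (little)
  top 6b → 0x3d → or [RR]
  [9:7] rd=5 = h
  [6:4] rs=5 = h

h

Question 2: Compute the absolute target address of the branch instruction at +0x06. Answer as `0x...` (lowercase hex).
0xa546

off 0x06: read fc 1f as little → 0x1ffc
  top 6b → 0x7 → bnz [J]
  [9:0] imm=1020 (s10→-4) = $-4
  target = base 0xa542 + off 0x06 + 2 + imm -4 = 0xa546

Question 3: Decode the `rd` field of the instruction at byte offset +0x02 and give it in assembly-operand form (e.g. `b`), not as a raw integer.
@+02  little-endian(00 4a) = 0x4a00
  op=0x4a00>>10=0x12 ⇒ inc (R)
  rd@[9:7]=0x4 ⇒ e

e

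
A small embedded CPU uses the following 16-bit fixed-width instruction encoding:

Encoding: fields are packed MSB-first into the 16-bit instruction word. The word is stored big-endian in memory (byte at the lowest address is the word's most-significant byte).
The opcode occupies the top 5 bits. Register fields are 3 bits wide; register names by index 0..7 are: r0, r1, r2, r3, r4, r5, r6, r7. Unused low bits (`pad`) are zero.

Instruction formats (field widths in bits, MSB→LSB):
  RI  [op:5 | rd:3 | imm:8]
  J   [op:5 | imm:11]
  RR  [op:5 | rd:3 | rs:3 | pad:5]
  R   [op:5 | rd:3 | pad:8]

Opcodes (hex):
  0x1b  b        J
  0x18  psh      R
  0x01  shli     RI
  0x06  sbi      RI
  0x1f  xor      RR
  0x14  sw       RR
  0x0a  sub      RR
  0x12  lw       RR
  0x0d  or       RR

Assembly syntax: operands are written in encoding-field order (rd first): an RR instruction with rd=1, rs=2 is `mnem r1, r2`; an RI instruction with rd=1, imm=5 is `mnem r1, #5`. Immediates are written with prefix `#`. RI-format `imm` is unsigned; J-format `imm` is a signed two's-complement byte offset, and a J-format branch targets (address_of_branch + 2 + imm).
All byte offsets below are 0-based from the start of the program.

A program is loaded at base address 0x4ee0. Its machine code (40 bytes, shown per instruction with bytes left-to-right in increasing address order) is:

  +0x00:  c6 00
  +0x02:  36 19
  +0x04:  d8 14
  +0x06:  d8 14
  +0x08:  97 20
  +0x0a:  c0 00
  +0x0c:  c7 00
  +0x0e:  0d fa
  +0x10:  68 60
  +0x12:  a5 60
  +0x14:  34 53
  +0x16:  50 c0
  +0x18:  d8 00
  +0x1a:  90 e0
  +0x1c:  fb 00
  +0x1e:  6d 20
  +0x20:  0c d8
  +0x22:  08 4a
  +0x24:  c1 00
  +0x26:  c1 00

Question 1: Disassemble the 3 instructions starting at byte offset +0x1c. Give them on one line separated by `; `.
[1c] fb 00 → 0xfb00
  top 5b → 0x1f → xor [RR]
  [10:8] rd=3 = r3
  [7:5] rs=0 = r0
[1e] 6d 20 → 0x6d20
  top 5b → 0xd → or [RR]
  [10:8] rd=5 = r5
  [7:5] rs=1 = r1
[20] 0c d8 → 0x0cd8
  top 5b → 0x1 → shli [RI]
  [10:8] rd=4 = r4
  [7:0] imm=216 = #216

xor r3, r0; or r5, r1; shli r4, #216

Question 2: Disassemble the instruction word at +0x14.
sbi r4, #83

off 0x14: read 34 53 as big → 0x3453
  top 5b → 0x6 → sbi [RI]
  [10:8] rd=4 = r4
  [7:0] imm=83 = #83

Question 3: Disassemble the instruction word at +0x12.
off 0x12: read a5 60 as big → 0xa560
  opcode bits[15:11]=0x14: sw/RR
  rd: (w>>8)&0x7=0x5 → r5
  rs: (w>>5)&0x7=0x3 → r3

sw r5, r3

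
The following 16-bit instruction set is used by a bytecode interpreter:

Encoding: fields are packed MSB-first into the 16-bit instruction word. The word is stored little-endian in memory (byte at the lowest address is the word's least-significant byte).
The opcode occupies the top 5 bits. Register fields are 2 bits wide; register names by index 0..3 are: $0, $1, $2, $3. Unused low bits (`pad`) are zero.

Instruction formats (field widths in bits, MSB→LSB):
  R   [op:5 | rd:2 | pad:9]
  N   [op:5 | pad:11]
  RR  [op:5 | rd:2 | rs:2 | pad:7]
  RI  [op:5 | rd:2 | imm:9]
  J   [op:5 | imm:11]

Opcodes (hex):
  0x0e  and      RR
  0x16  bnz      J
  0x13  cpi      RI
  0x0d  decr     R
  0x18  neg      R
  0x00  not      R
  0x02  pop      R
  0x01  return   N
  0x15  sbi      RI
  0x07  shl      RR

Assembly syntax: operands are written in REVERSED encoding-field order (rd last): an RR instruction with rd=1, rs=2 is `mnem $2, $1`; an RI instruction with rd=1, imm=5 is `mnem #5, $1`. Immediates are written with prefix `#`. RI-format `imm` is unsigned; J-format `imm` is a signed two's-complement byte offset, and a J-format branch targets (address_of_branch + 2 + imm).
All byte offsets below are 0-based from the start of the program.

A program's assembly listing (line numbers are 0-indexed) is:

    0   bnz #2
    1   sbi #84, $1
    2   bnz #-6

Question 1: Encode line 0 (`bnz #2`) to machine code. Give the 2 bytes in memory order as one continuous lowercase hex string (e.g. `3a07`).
02b0

line 0 (bnz): pack op=0x16:5|imm=2:11 = 0xb002; little→ 02 b0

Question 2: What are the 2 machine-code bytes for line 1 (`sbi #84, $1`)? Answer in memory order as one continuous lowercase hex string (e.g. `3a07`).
1. sbi fields op=0x15:5|rd=1:2|imm=84:9 → word aa54h → 54 aa

54aa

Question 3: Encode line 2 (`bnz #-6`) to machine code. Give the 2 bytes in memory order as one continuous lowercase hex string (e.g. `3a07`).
fab7

L2: bnz op=0x16:5|imm=-6:11 ⇒ 0xb7fa ⇒ little fa b7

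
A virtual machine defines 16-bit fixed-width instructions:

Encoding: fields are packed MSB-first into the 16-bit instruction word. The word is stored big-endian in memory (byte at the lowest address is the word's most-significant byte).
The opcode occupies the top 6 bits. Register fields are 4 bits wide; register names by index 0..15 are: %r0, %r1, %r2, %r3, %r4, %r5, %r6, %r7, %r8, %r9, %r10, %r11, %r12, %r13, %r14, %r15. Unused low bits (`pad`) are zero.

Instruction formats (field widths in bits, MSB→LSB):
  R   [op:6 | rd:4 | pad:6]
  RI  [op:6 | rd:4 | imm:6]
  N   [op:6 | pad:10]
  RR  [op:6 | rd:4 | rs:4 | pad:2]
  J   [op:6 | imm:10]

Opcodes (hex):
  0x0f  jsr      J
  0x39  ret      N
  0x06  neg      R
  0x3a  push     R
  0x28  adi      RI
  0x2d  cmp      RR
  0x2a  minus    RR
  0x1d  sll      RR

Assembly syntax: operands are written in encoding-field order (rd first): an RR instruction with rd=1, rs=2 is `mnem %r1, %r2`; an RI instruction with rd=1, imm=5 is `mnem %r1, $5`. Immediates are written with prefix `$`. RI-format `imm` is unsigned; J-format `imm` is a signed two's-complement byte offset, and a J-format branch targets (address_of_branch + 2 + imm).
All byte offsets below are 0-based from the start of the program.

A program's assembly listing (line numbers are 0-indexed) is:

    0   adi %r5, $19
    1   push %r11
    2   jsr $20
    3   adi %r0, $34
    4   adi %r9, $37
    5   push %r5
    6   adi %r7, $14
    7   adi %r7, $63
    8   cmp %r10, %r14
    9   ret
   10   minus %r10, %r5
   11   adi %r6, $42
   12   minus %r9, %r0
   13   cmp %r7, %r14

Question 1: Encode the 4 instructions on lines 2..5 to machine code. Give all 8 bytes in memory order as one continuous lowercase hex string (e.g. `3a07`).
line 2 (jsr): pack op=0xf:6|imm=20:10 = 0x3c14; big→ 3c 14
line 3 (adi): pack op=0x28:6|rd=0:4|imm=34:6 = 0xa022; big→ a0 22
line 4 (adi): pack op=0x28:6|rd=9:4|imm=37:6 = 0xa265; big→ a2 65
line 5 (push): pack op=0x3a:6|rd=5:4|pad=0:6 = 0xe940; big→ e9 40

3c14a022a265e940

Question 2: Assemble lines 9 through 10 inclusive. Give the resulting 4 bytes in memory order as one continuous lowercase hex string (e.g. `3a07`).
line 9 (ret): pack op=0x39:6|pad=0:10 = 0xe400; big→ e4 00
line 10 (minus): pack op=0x2a:6|rd=10:4|rs=5:4|pad=0:2 = 0xaa94; big→ aa 94

e400aa94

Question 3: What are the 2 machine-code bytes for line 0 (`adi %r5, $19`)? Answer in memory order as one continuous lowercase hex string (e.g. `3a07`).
a153

line 0 (adi): pack op=0x28:6|rd=5:4|imm=19:6 = 0xa153; big→ a1 53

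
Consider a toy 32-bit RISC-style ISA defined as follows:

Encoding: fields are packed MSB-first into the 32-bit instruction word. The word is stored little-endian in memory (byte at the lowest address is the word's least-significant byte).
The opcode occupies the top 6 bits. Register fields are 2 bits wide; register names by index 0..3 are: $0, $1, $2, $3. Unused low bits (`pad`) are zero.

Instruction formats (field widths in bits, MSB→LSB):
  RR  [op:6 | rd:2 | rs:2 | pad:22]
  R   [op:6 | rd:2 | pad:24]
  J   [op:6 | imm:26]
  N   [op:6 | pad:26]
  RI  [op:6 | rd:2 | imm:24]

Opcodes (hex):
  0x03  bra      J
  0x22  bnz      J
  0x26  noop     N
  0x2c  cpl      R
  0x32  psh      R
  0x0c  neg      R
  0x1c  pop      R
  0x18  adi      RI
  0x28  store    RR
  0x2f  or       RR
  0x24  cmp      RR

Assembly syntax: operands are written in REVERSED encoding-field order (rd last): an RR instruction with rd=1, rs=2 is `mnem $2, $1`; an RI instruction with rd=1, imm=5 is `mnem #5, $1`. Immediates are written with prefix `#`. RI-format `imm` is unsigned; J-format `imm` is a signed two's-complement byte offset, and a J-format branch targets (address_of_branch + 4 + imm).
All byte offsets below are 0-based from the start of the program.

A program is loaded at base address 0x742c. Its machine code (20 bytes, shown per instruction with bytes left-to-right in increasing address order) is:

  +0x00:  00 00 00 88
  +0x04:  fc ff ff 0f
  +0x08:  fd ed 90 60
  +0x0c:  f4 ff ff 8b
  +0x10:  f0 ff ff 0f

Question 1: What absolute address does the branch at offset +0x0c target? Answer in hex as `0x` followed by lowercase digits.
+0x0c: f4 ff ff 8b ⇒ word 0x8bfffff4 (little)
  op=0x8bfffff4>>26=0x22 ⇒ bnz (J)
  [25:0] imm=67108852 (s26→-12) = #-12
  target = base 0x742c + off 0x0c + 4 + imm -12 = 0x7430

0x7430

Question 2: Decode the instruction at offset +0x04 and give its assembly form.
bra #-4

+0x04: fc ff ff 0f ⇒ word 0x0ffffffc (little)
  top 6b → 0x3 → bra [J]
  [25:0] imm=67108860 (s26→-4) = #-4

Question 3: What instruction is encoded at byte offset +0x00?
bnz #0

@+00  little-endian(00 00 00 88) = 0x88000000
  opcode bits[31:26]=0x22: bnz/J
  imm@[25:0]=0x0 ⇒ #0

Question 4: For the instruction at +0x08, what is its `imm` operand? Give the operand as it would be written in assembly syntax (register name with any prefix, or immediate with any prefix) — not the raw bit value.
#9498109

+0x08: fd ed 90 60 ⇒ word 0x6090edfd (little)
  top 6b → 0x18 → adi [RI]
  rd@[25:24]=0x0 ⇒ $0
  imm@[23:0]=0x90edfd ⇒ #9498109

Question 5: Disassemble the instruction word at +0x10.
bra #-16

off 0x10: read f0 ff ff 0f as little → 0x0ffffff0
  top 6b → 0x3 → bra [J]
  imm@[25:0]=0x3fffff0 (s26→-16) ⇒ #-16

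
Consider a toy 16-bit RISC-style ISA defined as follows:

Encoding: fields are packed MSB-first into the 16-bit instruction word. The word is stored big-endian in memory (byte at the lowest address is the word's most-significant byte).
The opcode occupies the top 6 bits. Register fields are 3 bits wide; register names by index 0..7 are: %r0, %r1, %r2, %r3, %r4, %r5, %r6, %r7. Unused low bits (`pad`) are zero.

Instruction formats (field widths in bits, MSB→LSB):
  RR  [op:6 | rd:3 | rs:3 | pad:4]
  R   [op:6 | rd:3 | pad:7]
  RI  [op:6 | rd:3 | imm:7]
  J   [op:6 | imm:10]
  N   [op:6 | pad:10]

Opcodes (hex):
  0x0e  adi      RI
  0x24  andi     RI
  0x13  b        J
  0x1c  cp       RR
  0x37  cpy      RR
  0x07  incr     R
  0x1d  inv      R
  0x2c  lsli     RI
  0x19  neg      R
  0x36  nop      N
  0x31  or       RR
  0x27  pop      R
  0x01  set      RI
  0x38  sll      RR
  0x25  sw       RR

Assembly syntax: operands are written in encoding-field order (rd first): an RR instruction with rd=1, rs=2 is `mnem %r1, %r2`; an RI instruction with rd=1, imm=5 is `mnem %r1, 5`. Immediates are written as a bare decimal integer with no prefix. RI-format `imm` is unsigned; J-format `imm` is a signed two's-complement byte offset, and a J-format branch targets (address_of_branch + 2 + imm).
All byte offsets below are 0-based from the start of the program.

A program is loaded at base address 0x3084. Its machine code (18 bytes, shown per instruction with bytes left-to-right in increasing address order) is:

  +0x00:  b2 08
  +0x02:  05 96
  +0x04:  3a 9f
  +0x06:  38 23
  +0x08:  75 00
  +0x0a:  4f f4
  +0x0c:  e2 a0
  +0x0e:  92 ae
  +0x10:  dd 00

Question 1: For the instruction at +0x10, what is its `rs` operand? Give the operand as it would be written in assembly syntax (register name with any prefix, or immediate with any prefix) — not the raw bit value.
off 0x10: read dd 00 as big → 0xdd00
  top 6b → 0x37 → cpy [RR]
  rd: (w>>7)&0x7=0x2 → %r2
  rs: (w>>4)&0x7=0x0 → %r0

%r0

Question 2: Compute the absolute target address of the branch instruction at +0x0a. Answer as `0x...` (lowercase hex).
0x3084

off 0x0a: read 4f f4 as big → 0x4ff4
  op=0x4ff4>>10=0x13 ⇒ b (J)
  imm: (w>>0)&0x3ff=0x3f4 (s10→-12) → -12
  target = base 0x3084 + off 0x0a + 2 + imm -12 = 0x3084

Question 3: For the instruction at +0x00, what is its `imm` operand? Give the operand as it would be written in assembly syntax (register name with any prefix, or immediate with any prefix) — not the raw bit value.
8

@+00  big-endian(b2 08) = 0xb208
  top 6b → 0x2c → lsli [RI]
  rd@[9:7]=0x4 ⇒ %r4
  imm@[6:0]=0x8 ⇒ 8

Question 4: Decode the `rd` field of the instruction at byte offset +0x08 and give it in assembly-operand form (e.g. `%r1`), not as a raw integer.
[08] 75 00 → 0x7500
  top 6b → 0x1d → inv [R]
  rd: (w>>7)&0x7=0x2 → %r2

%r2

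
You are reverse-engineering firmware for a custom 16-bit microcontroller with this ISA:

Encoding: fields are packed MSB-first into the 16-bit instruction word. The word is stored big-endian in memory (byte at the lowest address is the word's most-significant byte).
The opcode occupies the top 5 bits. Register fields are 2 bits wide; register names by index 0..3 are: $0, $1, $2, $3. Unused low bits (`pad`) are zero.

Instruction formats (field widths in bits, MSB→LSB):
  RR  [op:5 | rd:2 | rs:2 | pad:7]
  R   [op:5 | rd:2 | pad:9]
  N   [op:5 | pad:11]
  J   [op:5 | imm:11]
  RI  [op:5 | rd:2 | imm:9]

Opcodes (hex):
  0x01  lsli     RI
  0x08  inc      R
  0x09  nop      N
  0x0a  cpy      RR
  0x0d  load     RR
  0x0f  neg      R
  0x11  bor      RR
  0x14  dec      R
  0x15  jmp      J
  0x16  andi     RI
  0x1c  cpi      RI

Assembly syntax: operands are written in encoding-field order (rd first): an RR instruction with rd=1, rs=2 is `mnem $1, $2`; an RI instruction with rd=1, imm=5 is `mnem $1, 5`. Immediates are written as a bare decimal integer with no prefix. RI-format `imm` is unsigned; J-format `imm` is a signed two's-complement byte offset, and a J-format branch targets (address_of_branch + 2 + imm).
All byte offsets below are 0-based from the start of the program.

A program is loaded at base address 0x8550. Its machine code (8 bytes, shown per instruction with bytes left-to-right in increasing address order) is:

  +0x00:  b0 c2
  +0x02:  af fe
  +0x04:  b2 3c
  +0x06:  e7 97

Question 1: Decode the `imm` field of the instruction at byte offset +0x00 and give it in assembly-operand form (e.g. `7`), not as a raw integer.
@+00  big-endian(b0 c2) = 0xb0c2
  top 5b → 0x16 → andi [RI]
  rd: (w>>9)&0x3=0x0 → $0
  imm: (w>>0)&0x1ff=0xc2 → 194

194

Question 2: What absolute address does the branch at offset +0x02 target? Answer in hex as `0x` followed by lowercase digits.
off 0x02: read af fe as big → 0xaffe
  top 5b → 0x15 → jmp [J]
  imm@[10:0]=0x7fe (s11→-2) ⇒ -2
  target = base 0x8550 + off 0x02 + 2 + imm -2 = 0x8552

0x8552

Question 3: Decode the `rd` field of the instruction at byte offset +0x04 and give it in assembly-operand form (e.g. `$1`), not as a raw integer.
$1

@+04  big-endian(b2 3c) = 0xb23c
  op=0xb23c>>11=0x16 ⇒ andi (RI)
  rd: (w>>9)&0x3=0x1 → $1
  imm: (w>>0)&0x1ff=0x3c → 60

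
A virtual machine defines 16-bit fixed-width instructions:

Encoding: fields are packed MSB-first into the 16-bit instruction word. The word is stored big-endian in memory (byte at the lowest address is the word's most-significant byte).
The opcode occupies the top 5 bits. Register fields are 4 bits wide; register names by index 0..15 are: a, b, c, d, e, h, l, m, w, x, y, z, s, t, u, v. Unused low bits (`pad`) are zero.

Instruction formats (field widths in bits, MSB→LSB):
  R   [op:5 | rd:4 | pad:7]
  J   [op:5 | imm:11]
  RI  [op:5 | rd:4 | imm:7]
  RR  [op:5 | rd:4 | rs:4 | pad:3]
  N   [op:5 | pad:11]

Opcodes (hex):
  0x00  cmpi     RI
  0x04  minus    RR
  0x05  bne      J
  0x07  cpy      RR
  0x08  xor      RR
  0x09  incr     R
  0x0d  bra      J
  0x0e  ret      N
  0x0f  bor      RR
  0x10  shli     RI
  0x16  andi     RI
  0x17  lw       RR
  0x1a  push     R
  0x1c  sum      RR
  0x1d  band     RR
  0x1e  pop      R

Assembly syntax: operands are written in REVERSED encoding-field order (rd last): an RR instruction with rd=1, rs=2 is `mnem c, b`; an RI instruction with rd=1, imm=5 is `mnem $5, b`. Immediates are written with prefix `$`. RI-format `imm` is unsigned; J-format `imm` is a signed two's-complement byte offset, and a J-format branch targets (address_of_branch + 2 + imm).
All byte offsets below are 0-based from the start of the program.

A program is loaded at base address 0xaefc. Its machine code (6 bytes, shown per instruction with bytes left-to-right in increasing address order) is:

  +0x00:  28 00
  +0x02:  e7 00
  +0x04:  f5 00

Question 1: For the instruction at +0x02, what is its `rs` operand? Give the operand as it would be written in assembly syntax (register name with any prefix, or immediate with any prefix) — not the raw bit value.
a

off 0x02: read e7 00 as big → 0xe700
  top 5b → 0x1c → sum [RR]
  [10:7] rd=14 = u
  [6:3] rs=0 = a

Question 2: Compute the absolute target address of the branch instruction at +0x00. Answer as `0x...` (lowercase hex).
[00] 28 00 → 0x2800
  op=0x2800>>11=0x5 ⇒ bne (J)
  [10:0] imm=0 = $0
  target = base 0xaefc + off 0x00 + 2 + imm 0 = 0xaefe

0xaefe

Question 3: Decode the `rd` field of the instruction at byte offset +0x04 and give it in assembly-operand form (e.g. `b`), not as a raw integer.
[04] f5 00 → 0xf500
  opcode bits[15:11]=0x1e: pop/R
  rd@[10:7]=0xa ⇒ y

y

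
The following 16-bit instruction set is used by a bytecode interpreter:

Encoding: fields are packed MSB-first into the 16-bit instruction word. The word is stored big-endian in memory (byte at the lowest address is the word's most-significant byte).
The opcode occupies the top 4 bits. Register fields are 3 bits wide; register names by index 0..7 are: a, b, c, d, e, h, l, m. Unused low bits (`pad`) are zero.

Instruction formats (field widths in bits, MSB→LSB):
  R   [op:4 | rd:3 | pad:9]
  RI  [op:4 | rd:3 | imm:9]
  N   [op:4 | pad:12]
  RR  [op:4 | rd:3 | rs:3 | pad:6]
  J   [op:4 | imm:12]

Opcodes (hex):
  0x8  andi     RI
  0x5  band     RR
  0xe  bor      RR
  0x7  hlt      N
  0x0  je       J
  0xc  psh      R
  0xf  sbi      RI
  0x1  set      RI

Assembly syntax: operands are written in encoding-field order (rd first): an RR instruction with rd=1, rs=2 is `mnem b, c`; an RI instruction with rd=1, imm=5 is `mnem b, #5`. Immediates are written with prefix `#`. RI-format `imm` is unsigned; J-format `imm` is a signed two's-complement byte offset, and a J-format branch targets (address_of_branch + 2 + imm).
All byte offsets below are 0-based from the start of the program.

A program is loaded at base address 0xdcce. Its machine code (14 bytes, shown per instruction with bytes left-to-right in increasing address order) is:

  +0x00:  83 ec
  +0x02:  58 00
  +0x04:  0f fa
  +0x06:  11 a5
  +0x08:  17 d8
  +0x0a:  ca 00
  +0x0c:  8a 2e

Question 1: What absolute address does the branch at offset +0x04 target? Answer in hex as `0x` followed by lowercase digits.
0xdcce

[04] 0f fa → 0x0ffa
  opcode bits[15:12]=0x0: je/J
  [11:0] imm=4090 (s12→-6) = #-6
  target = base 0xdcce + off 0x04 + 2 + imm -6 = 0xdcce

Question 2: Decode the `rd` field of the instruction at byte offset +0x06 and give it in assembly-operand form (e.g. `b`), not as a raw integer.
a

off 0x06: read 11 a5 as big → 0x11a5
  opcode bits[15:12]=0x1: set/RI
  rd: (w>>9)&0x7=0x0 → a
  imm: (w>>0)&0x1ff=0x1a5 → #421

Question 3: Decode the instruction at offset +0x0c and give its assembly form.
@+0c  big-endian(8a 2e) = 0x8a2e
  op=0x8a2e>>12=0x8 ⇒ andi (RI)
  rd@[11:9]=0x5 ⇒ h
  imm@[8:0]=0x2e ⇒ #46

andi h, #46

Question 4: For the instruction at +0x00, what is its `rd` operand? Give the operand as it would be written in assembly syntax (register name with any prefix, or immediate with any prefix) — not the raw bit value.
[00] 83 ec → 0x83ec
  op=0x83ec>>12=0x8 ⇒ andi (RI)
  rd: (w>>9)&0x7=0x1 → b
  imm: (w>>0)&0x1ff=0x1ec → #492

b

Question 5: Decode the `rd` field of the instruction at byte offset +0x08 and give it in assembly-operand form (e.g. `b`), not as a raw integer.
off 0x08: read 17 d8 as big → 0x17d8
  op=0x17d8>>12=0x1 ⇒ set (RI)
  rd: (w>>9)&0x7=0x3 → d
  imm: (w>>0)&0x1ff=0x1d8 → #472

d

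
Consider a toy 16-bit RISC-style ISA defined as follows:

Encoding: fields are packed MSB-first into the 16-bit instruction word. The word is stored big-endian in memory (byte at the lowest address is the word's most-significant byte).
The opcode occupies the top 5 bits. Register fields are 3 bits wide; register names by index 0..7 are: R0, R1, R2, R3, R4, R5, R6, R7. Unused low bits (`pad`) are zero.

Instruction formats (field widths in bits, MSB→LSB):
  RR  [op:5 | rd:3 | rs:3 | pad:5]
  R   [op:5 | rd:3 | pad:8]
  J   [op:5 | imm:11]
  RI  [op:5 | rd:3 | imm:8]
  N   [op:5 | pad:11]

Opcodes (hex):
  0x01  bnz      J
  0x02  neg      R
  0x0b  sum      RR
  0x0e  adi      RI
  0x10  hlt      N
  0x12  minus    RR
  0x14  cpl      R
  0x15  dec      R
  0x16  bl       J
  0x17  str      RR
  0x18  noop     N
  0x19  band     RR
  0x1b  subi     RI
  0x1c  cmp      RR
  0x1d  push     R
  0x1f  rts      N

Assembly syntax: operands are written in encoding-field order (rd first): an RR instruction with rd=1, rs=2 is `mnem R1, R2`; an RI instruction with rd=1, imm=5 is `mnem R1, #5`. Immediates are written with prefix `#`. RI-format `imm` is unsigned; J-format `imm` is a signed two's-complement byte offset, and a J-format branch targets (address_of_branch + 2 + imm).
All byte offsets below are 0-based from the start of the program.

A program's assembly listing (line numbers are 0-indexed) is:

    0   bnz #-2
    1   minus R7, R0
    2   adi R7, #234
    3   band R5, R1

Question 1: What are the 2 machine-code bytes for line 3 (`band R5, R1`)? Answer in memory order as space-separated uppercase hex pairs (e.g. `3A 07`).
L3: band op=0x19:5|rd=5:3|rs=1:3|pad=0:5 ⇒ 0xcd20 ⇒ big cd 20

CD 20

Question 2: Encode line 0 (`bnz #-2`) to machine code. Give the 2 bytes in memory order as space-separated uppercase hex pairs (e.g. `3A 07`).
line 0 (bnz): pack op=0x1:5|imm=-2:11 = 0x0ffe; big→ 0f fe

0F FE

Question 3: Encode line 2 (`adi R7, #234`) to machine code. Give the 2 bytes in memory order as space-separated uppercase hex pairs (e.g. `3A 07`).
77 EA

2. adi fields op=0xe:5|rd=7:3|imm=234:8 → word 77eah → 77 ea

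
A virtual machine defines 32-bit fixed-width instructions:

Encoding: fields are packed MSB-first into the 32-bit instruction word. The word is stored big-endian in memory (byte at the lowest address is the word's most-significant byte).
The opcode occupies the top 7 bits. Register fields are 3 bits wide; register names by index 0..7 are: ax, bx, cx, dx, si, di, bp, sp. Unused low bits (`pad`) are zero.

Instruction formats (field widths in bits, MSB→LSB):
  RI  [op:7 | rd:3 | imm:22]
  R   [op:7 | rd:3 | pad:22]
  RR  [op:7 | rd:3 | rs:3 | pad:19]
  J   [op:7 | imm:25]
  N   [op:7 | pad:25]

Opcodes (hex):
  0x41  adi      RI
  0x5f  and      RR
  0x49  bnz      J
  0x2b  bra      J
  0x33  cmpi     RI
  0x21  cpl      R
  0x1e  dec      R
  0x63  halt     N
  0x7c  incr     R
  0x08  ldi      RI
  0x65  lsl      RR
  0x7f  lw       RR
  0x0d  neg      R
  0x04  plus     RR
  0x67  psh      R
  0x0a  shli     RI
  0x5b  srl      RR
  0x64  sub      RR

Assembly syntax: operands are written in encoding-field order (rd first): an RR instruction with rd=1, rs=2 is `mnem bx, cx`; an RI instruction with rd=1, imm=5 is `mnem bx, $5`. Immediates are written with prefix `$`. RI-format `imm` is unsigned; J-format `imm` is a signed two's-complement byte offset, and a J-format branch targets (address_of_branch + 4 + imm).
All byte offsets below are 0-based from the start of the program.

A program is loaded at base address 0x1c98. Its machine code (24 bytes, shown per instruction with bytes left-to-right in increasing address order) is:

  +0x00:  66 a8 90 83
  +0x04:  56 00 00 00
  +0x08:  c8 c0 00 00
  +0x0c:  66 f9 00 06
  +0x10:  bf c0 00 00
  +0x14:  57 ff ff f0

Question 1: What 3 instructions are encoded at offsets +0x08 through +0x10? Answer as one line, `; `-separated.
sub dx, ax; cmpi dx, $3735558; and sp, ax

+0x08: c8 c0 00 00 ⇒ word 0xc8c00000 (big)
  opcode bits[31:25]=0x64: sub/RR
  rd: (w>>22)&0x7=0x3 → dx
  rs: (w>>19)&0x7=0x0 → ax
+0x0c: 66 f9 00 06 ⇒ word 0x66f90006 (big)
  opcode bits[31:25]=0x33: cmpi/RI
  rd: (w>>22)&0x7=0x3 → dx
  imm: (w>>0)&0x3fffff=0x390006 → $3735558
+0x10: bf c0 00 00 ⇒ word 0xbfc00000 (big)
  opcode bits[31:25]=0x5f: and/RR
  rd: (w>>22)&0x7=0x7 → sp
  rs: (w>>19)&0x7=0x0 → ax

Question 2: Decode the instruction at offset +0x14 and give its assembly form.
bra $-16

[14] 57 ff ff f0 → 0x57fffff0
  op=0x57fffff0>>25=0x2b ⇒ bra (J)
  [24:0] imm=33554416 (s25→-16) = $-16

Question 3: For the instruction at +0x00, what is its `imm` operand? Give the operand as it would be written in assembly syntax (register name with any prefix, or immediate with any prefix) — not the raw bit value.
[00] 66 a8 90 83 → 0x66a89083
  op=0x66a89083>>25=0x33 ⇒ cmpi (RI)
  [24:22] rd=2 = cx
  [21:0] imm=2658435 = $2658435

$2658435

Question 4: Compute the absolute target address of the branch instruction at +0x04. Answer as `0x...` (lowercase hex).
off 0x04: read 56 00 00 00 as big → 0x56000000
  top 7b → 0x2b → bra [J]
  [24:0] imm=0 = $0
  target = base 0x1c98 + off 0x04 + 4 + imm 0 = 0x1ca0

0x1ca0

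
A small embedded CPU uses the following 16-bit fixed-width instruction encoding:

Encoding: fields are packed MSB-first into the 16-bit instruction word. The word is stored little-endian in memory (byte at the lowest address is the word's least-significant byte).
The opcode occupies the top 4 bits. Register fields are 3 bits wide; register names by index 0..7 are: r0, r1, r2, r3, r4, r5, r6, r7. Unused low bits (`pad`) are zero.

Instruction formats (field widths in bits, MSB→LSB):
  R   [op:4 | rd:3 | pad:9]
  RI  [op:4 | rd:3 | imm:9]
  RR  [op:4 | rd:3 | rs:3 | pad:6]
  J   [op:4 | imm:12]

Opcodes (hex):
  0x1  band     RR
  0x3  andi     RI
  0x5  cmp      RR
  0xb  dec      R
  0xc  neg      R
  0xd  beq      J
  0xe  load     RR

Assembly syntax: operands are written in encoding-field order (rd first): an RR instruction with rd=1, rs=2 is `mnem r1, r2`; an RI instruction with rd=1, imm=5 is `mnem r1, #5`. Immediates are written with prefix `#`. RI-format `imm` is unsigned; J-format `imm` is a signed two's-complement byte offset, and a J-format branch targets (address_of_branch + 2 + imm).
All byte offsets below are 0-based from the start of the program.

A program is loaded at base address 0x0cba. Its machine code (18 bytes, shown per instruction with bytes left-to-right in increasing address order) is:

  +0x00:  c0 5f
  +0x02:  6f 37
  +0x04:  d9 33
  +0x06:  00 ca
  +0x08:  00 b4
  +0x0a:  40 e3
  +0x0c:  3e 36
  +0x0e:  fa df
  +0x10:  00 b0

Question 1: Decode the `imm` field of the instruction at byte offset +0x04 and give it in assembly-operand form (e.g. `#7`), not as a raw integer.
+0x04: d9 33 ⇒ word 0x33d9 (little)
  opcode bits[15:12]=0x3: andi/RI
  rd@[11:9]=0x1 ⇒ r1
  imm@[8:0]=0x1d9 ⇒ #473

#473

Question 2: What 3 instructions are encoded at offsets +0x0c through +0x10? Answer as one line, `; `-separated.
[0c] 3e 36 → 0x363e
  op=0x363e>>12=0x3 ⇒ andi (RI)
  rd@[11:9]=0x3 ⇒ r3
  imm@[8:0]=0x3e ⇒ #62
[0e] fa df → 0xdffa
  op=0xdffa>>12=0xd ⇒ beq (J)
  imm@[11:0]=0xffa (s12→-6) ⇒ #-6
[10] 00 b0 → 0xb000
  op=0xb000>>12=0xb ⇒ dec (R)
  rd@[11:9]=0x0 ⇒ r0

andi r3, #62; beq #-6; dec r0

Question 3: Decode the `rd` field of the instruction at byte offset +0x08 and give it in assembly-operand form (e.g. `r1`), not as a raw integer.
r2

@+08  little-endian(00 b4) = 0xb400
  top 4b → 0xb → dec [R]
  rd@[11:9]=0x2 ⇒ r2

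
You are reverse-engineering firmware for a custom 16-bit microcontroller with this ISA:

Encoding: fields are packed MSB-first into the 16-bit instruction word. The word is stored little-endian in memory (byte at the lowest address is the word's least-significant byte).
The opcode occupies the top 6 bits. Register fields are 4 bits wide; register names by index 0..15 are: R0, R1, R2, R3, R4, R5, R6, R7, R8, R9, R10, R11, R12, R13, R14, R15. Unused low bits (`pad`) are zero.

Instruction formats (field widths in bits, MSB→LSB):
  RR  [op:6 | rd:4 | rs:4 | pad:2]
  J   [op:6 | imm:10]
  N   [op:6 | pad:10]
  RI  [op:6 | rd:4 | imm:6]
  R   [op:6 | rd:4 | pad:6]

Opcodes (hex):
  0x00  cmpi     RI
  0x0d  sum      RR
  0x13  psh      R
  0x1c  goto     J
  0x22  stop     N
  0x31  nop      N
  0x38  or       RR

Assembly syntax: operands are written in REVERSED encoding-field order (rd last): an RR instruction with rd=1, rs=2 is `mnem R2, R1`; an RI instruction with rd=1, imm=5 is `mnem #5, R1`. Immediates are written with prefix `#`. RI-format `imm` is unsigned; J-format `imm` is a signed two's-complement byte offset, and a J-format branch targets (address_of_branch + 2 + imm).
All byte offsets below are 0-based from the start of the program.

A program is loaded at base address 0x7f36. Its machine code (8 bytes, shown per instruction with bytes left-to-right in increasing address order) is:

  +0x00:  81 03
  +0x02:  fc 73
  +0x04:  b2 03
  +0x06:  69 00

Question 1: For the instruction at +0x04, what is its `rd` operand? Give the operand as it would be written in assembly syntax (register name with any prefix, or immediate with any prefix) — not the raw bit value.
@+04  little-endian(b2 03) = 0x03b2
  top 6b → 0x0 → cmpi [RI]
  [9:6] rd=14 = R14
  [5:0] imm=50 = #50

R14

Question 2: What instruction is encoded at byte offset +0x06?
off 0x06: read 69 00 as little → 0x0069
  top 6b → 0x0 → cmpi [RI]
  [9:6] rd=1 = R1
  [5:0] imm=41 = #41

cmpi #41, R1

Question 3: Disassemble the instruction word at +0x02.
goto #-4

off 0x02: read fc 73 as little → 0x73fc
  op=0x73fc>>10=0x1c ⇒ goto (J)
  [9:0] imm=1020 (s10→-4) = #-4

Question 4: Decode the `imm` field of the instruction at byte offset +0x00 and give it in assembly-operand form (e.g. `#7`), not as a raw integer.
#1

+0x00: 81 03 ⇒ word 0x0381 (little)
  opcode bits[15:10]=0x0: cmpi/RI
  [9:6] rd=14 = R14
  [5:0] imm=1 = #1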